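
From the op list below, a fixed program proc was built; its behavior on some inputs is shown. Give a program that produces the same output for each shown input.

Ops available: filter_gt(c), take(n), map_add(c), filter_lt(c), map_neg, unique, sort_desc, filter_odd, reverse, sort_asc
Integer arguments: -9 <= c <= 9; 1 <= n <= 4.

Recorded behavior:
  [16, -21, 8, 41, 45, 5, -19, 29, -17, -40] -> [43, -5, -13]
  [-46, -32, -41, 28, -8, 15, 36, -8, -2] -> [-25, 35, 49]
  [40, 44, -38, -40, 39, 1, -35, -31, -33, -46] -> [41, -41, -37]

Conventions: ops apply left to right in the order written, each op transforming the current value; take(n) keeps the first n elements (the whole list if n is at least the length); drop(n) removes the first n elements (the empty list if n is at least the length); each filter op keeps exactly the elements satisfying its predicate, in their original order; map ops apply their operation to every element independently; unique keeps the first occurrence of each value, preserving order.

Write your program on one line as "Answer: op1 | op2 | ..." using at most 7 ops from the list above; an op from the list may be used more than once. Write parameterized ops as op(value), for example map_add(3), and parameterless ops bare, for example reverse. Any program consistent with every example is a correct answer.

map_add(-3) | unique | filter_odd | map_neg | take(3) | reverse

Check, running the answer program on each example:
  [16, -21, 8, 41, 45, 5, -19, 29, -17, -40] -> [13, -24, 5, 38, 42, 2, -22, 26, -20, -43] -> [13, -24, 5, 38, 42, 2, -22, 26, -20, -43] -> [13, 5, -43] -> [-13, -5, 43] -> [-13, -5, 43] -> [43, -5, -13]
  [-46, -32, -41, 28, -8, 15, 36, -8, -2] -> [-49, -35, -44, 25, -11, 12, 33, -11, -5] -> [-49, -35, -44, 25, -11, 12, 33, -5] -> [-49, -35, 25, -11, 33, -5] -> [49, 35, -25, 11, -33, 5] -> [49, 35, -25] -> [-25, 35, 49]
  [40, 44, -38, -40, 39, 1, -35, -31, -33, -46] -> [37, 41, -41, -43, 36, -2, -38, -34, -36, -49] -> [37, 41, -41, -43, 36, -2, -38, -34, -36, -49] -> [37, 41, -41, -43, -49] -> [-37, -41, 41, 43, 49] -> [-37, -41, 41] -> [41, -41, -37]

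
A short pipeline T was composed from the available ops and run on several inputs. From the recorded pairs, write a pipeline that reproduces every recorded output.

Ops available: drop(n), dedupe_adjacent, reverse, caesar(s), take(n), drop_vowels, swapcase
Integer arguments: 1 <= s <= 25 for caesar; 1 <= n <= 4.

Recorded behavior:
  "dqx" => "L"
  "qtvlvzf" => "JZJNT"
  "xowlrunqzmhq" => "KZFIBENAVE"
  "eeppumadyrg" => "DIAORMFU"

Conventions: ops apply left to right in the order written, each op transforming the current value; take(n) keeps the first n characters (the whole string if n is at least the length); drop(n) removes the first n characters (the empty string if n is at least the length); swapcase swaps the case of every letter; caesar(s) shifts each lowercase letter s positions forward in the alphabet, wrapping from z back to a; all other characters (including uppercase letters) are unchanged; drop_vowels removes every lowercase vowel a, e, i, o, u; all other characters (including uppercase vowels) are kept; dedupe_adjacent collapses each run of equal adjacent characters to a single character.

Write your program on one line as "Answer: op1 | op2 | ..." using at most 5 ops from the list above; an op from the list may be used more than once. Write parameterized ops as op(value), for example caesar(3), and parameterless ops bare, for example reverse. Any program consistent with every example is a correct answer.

drop(2) | caesar(14) | dedupe_adjacent | swapcase

Check, running the answer program on each example:
  "dqx" -> "x" -> "l" -> "l" -> "L"
  "qtvlvzf" -> "vlvzf" -> "jzjnt" -> "jzjnt" -> "JZJNT"
  "xowlrunqzmhq" -> "wlrunqzmhq" -> "kzfibenave" -> "kzfibenave" -> "KZFIBENAVE"
  "eeppumadyrg" -> "ppumadyrg" -> "ddiaormfu" -> "diaormfu" -> "DIAORMFU"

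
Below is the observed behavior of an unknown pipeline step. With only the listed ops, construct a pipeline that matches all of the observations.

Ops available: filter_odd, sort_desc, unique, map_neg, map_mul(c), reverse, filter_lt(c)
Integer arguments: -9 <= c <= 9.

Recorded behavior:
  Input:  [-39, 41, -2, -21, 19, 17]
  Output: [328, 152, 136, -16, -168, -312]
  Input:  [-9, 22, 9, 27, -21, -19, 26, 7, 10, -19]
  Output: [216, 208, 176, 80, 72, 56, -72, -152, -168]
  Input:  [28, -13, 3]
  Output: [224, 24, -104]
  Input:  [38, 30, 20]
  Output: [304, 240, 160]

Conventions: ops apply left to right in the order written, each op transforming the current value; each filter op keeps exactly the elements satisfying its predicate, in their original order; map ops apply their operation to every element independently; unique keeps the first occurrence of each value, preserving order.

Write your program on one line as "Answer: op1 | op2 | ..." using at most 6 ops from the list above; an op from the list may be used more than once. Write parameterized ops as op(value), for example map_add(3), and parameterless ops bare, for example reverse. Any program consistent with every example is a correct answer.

unique | sort_desc | reverse | map_neg | map_mul(-8) | sort_desc

Check, running the answer program on each example:
  [-39, 41, -2, -21, 19, 17] -> [-39, 41, -2, -21, 19, 17] -> [41, 19, 17, -2, -21, -39] -> [-39, -21, -2, 17, 19, 41] -> [39, 21, 2, -17, -19, -41] -> [-312, -168, -16, 136, 152, 328] -> [328, 152, 136, -16, -168, -312]
  [-9, 22, 9, 27, -21, -19, 26, 7, 10, -19] -> [-9, 22, 9, 27, -21, -19, 26, 7, 10] -> [27, 26, 22, 10, 9, 7, -9, -19, -21] -> [-21, -19, -9, 7, 9, 10, 22, 26, 27] -> [21, 19, 9, -7, -9, -10, -22, -26, -27] -> [-168, -152, -72, 56, 72, 80, 176, 208, 216] -> [216, 208, 176, 80, 72, 56, -72, -152, -168]
  [28, -13, 3] -> [28, -13, 3] -> [28, 3, -13] -> [-13, 3, 28] -> [13, -3, -28] -> [-104, 24, 224] -> [224, 24, -104]
  [38, 30, 20] -> [38, 30, 20] -> [38, 30, 20] -> [20, 30, 38] -> [-20, -30, -38] -> [160, 240, 304] -> [304, 240, 160]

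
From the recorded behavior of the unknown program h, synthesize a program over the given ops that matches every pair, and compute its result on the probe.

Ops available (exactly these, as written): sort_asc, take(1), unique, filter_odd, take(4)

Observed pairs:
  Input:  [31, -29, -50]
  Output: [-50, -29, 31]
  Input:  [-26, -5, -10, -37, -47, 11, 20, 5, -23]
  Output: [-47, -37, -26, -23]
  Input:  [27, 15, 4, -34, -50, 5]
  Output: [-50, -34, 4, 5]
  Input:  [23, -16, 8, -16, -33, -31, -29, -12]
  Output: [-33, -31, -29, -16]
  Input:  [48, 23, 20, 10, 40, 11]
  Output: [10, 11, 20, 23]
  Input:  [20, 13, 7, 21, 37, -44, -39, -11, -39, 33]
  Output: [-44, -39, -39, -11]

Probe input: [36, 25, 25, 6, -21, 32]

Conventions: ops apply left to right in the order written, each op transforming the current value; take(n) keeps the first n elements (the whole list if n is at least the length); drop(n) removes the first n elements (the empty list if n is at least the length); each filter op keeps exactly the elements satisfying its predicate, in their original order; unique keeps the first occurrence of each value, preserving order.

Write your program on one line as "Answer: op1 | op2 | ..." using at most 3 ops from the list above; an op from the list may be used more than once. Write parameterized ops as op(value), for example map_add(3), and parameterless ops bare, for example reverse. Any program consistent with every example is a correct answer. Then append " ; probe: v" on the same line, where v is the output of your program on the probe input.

sort_asc | take(4) ; probe: [-21, 6, 25, 25]

Check, running the answer program on each example:
  [31, -29, -50] -> [-50, -29, 31] -> [-50, -29, 31]
  [-26, -5, -10, -37, -47, 11, 20, 5, -23] -> [-47, -37, -26, -23, -10, -5, 5, 11, 20] -> [-47, -37, -26, -23]
  [27, 15, 4, -34, -50, 5] -> [-50, -34, 4, 5, 15, 27] -> [-50, -34, 4, 5]
  [23, -16, 8, -16, -33, -31, -29, -12] -> [-33, -31, -29, -16, -16, -12, 8, 23] -> [-33, -31, -29, -16]
  [48, 23, 20, 10, 40, 11] -> [10, 11, 20, 23, 40, 48] -> [10, 11, 20, 23]
  [20, 13, 7, 21, 37, -44, -39, -11, -39, 33] -> [-44, -39, -39, -11, 7, 13, 20, 21, 33, 37] -> [-44, -39, -39, -11]
  probe: [36, 25, 25, 6, -21, 32] -> [-21, 6, 25, 25, 32, 36] -> [-21, 6, 25, 25]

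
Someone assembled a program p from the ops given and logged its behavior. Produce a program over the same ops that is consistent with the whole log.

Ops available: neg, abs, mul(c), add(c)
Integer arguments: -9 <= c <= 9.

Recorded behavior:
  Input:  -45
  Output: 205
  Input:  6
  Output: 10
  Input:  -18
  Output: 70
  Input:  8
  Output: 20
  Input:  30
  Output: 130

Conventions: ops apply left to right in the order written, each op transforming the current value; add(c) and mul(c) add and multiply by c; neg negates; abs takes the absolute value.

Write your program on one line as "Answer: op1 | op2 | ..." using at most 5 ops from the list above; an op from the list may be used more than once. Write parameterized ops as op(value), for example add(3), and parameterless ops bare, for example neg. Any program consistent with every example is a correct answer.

abs | add(-4) | mul(-5) | abs

Check, running the answer program on each example:
  -45 -> 45 -> 41 -> -205 -> 205
  6 -> 6 -> 2 -> -10 -> 10
  -18 -> 18 -> 14 -> -70 -> 70
  8 -> 8 -> 4 -> -20 -> 20
  30 -> 30 -> 26 -> -130 -> 130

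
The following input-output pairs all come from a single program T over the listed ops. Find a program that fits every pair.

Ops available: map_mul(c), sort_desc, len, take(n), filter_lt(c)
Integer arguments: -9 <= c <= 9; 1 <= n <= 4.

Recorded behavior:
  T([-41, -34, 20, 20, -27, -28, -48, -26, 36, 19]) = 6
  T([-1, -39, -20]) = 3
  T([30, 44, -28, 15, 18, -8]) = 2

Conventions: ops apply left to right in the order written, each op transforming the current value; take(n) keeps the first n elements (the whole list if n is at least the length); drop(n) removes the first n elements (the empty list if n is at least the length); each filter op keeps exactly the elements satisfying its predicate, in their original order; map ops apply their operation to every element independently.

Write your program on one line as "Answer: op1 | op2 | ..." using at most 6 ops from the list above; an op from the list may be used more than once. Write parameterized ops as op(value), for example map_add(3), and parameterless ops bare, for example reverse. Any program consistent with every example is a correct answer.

map_mul(2) | map_mul(5) | filter_lt(-5) | sort_desc | len

Check, running the answer program on each example:
  [-41, -34, 20, 20, -27, -28, -48, -26, 36, 19] -> [-82, -68, 40, 40, -54, -56, -96, -52, 72, 38] -> [-410, -340, 200, 200, -270, -280, -480, -260, 360, 190] -> [-410, -340, -270, -280, -480, -260] -> [-260, -270, -280, -340, -410, -480] -> 6
  [-1, -39, -20] -> [-2, -78, -40] -> [-10, -390, -200] -> [-10, -390, -200] -> [-10, -200, -390] -> 3
  [30, 44, -28, 15, 18, -8] -> [60, 88, -56, 30, 36, -16] -> [300, 440, -280, 150, 180, -80] -> [-280, -80] -> [-80, -280] -> 2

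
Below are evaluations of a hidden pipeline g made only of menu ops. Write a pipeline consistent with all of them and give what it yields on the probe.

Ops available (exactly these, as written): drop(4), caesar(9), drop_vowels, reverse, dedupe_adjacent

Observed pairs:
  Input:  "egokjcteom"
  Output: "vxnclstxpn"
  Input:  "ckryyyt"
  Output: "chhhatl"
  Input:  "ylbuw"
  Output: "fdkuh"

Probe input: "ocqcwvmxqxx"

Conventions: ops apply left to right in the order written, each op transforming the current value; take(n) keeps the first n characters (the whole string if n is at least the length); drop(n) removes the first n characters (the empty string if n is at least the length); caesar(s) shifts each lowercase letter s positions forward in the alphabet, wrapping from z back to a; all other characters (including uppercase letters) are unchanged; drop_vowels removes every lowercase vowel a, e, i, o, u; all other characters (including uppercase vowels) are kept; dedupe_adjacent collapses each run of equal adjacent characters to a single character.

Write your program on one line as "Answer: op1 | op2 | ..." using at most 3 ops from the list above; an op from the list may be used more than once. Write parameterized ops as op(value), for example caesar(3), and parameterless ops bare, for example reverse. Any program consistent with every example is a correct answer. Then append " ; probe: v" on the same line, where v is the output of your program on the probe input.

reverse | caesar(9) ; probe: "ggzgveflzlx"

Check, running the answer program on each example:
  "egokjcteom" -> "moetcjkoge" -> "vxnclstxpn"
  "ckryyyt" -> "tyyyrkc" -> "chhhatl"
  "ylbuw" -> "wubly" -> "fdkuh"
  probe: "ocqcwvmxqxx" -> "xxqxmvwcqco" -> "ggzgveflzlx"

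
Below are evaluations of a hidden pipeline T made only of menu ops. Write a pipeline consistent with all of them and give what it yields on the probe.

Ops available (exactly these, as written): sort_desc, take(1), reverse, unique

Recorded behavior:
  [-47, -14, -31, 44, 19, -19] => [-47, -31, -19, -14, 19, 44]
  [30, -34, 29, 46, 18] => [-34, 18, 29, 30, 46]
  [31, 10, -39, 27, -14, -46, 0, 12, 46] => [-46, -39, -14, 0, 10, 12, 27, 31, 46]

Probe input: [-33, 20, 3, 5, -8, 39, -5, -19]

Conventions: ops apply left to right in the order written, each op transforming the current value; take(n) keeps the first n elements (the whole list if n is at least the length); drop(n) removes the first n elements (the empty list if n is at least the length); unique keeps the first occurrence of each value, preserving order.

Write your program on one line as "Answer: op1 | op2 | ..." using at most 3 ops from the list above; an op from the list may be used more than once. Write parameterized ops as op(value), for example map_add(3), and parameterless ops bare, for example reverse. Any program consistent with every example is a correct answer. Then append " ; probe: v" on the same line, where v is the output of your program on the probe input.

sort_desc | reverse ; probe: [-33, -19, -8, -5, 3, 5, 20, 39]

Check, running the answer program on each example:
  [-47, -14, -31, 44, 19, -19] -> [44, 19, -14, -19, -31, -47] -> [-47, -31, -19, -14, 19, 44]
  [30, -34, 29, 46, 18] -> [46, 30, 29, 18, -34] -> [-34, 18, 29, 30, 46]
  [31, 10, -39, 27, -14, -46, 0, 12, 46] -> [46, 31, 27, 12, 10, 0, -14, -39, -46] -> [-46, -39, -14, 0, 10, 12, 27, 31, 46]
  probe: [-33, 20, 3, 5, -8, 39, -5, -19] -> [39, 20, 5, 3, -5, -8, -19, -33] -> [-33, -19, -8, -5, 3, 5, 20, 39]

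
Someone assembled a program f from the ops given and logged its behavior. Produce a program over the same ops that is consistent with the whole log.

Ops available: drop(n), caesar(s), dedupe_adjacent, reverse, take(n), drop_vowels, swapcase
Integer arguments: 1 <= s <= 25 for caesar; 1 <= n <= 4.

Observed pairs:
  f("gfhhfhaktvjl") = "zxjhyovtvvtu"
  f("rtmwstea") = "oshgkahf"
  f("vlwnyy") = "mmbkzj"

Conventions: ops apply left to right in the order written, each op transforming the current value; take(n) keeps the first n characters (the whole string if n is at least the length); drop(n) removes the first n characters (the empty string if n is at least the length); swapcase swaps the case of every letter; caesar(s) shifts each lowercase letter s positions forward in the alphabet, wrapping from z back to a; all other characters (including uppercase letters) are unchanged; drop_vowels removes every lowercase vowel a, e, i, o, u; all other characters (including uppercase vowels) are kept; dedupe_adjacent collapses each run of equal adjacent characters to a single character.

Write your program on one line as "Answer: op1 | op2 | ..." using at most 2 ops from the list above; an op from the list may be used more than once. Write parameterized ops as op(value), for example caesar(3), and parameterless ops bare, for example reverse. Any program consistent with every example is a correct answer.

caesar(14) | reverse

Check, running the answer program on each example:
  "gfhhfhaktvjl" -> "utvvtvoyhjxz" -> "zxjhyovtvvtu"
  "rtmwstea" -> "fhakghso" -> "oshgkahf"
  "vlwnyy" -> "jzkbmm" -> "mmbkzj"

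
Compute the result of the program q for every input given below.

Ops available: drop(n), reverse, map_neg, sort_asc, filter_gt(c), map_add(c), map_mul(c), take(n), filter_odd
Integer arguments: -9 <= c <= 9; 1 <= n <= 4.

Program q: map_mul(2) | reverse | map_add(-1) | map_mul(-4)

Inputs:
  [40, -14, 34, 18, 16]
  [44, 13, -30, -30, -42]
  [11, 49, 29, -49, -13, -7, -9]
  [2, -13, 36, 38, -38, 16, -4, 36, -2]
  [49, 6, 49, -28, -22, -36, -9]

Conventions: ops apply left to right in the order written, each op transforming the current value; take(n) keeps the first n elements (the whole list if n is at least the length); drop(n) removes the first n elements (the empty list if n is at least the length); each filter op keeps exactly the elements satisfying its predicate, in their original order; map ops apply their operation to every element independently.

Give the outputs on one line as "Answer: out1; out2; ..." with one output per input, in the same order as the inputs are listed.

Execution, op by op:
  [40, -14, 34, 18, 16] -> [80, -28, 68, 36, 32] -> [32, 36, 68, -28, 80] -> [31, 35, 67, -29, 79] -> [-124, -140, -268, 116, -316]
  [44, 13, -30, -30, -42] -> [88, 26, -60, -60, -84] -> [-84, -60, -60, 26, 88] -> [-85, -61, -61, 25, 87] -> [340, 244, 244, -100, -348]
  [11, 49, 29, -49, -13, -7, -9] -> [22, 98, 58, -98, -26, -14, -18] -> [-18, -14, -26, -98, 58, 98, 22] -> [-19, -15, -27, -99, 57, 97, 21] -> [76, 60, 108, 396, -228, -388, -84]
  [2, -13, 36, 38, -38, 16, -4, 36, -2] -> [4, -26, 72, 76, -76, 32, -8, 72, -4] -> [-4, 72, -8, 32, -76, 76, 72, -26, 4] -> [-5, 71, -9, 31, -77, 75, 71, -27, 3] -> [20, -284, 36, -124, 308, -300, -284, 108, -12]
  [49, 6, 49, -28, -22, -36, -9] -> [98, 12, 98, -56, -44, -72, -18] -> [-18, -72, -44, -56, 98, 12, 98] -> [-19, -73, -45, -57, 97, 11, 97] -> [76, 292, 180, 228, -388, -44, -388]

[-124, -140, -268, 116, -316]; [340, 244, 244, -100, -348]; [76, 60, 108, 396, -228, -388, -84]; [20, -284, 36, -124, 308, -300, -284, 108, -12]; [76, 292, 180, 228, -388, -44, -388]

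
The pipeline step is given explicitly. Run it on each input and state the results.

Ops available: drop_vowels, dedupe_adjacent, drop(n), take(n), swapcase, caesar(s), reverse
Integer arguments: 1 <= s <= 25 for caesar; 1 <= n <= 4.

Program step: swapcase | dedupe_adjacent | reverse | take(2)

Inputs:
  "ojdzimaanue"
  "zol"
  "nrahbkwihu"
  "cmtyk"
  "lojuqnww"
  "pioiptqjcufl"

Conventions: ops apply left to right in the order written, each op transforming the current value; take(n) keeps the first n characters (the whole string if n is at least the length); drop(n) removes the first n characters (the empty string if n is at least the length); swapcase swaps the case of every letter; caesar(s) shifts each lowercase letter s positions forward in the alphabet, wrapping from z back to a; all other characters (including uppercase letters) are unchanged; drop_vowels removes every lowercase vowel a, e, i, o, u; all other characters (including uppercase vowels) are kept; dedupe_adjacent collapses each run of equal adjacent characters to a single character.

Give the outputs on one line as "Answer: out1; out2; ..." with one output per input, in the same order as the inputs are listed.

Execution, op by op:
  "ojdzimaanue" -> "OJDZIMAANUE" -> "OJDZIMANUE" -> "EUNAMIZDJO" -> "EU"
  "zol" -> "ZOL" -> "ZOL" -> "LOZ" -> "LO"
  "nrahbkwihu" -> "NRAHBKWIHU" -> "NRAHBKWIHU" -> "UHIWKBHARN" -> "UH"
  "cmtyk" -> "CMTYK" -> "CMTYK" -> "KYTMC" -> "KY"
  "lojuqnww" -> "LOJUQNWW" -> "LOJUQNW" -> "WNQUJOL" -> "WN"
  "pioiptqjcufl" -> "PIOIPTQJCUFL" -> "PIOIPTQJCUFL" -> "LFUCJQTPIOIP" -> "LF"

"EU"; "LO"; "UH"; "KY"; "WN"; "LF"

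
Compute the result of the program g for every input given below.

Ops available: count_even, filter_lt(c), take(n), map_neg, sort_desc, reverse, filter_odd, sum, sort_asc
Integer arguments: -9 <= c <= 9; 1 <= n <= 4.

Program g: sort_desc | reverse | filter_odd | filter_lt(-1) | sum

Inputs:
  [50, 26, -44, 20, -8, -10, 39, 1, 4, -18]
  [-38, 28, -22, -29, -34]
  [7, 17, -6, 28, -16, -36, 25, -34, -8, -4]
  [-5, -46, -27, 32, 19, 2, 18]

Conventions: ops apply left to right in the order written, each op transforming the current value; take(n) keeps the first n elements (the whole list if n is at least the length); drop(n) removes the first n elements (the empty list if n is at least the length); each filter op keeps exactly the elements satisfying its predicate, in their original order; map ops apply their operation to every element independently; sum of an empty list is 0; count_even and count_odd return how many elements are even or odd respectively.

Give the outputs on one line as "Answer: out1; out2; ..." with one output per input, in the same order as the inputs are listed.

Execution, op by op:
  [50, 26, -44, 20, -8, -10, 39, 1, 4, -18] -> [50, 39, 26, 20, 4, 1, -8, -10, -18, -44] -> [-44, -18, -10, -8, 1, 4, 20, 26, 39, 50] -> [1, 39] -> [] -> 0
  [-38, 28, -22, -29, -34] -> [28, -22, -29, -34, -38] -> [-38, -34, -29, -22, 28] -> [-29] -> [-29] -> -29
  [7, 17, -6, 28, -16, -36, 25, -34, -8, -4] -> [28, 25, 17, 7, -4, -6, -8, -16, -34, -36] -> [-36, -34, -16, -8, -6, -4, 7, 17, 25, 28] -> [7, 17, 25] -> [] -> 0
  [-5, -46, -27, 32, 19, 2, 18] -> [32, 19, 18, 2, -5, -27, -46] -> [-46, -27, -5, 2, 18, 19, 32] -> [-27, -5, 19] -> [-27, -5] -> -32

0; -29; 0; -32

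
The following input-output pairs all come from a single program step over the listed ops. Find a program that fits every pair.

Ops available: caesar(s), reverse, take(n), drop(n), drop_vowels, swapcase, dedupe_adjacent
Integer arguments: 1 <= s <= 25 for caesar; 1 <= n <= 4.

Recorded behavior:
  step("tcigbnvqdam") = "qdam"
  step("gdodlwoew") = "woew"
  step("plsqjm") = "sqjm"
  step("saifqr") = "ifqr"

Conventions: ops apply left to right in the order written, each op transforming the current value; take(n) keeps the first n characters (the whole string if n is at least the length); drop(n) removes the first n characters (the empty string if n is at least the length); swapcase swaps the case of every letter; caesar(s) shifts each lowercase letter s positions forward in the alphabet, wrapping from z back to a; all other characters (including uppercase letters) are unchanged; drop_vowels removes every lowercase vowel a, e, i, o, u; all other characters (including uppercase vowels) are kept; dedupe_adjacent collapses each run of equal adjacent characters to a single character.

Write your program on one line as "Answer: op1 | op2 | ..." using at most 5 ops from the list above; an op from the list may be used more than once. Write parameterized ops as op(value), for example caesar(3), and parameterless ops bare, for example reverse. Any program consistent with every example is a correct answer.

drop(1) | reverse | take(4) | reverse

Check, running the answer program on each example:
  "tcigbnvqdam" -> "cigbnvqdam" -> "madqvnbgic" -> "madq" -> "qdam"
  "gdodlwoew" -> "dodlwoew" -> "weowldod" -> "weow" -> "woew"
  "plsqjm" -> "lsqjm" -> "mjqsl" -> "mjqs" -> "sqjm"
  "saifqr" -> "aifqr" -> "rqfia" -> "rqfi" -> "ifqr"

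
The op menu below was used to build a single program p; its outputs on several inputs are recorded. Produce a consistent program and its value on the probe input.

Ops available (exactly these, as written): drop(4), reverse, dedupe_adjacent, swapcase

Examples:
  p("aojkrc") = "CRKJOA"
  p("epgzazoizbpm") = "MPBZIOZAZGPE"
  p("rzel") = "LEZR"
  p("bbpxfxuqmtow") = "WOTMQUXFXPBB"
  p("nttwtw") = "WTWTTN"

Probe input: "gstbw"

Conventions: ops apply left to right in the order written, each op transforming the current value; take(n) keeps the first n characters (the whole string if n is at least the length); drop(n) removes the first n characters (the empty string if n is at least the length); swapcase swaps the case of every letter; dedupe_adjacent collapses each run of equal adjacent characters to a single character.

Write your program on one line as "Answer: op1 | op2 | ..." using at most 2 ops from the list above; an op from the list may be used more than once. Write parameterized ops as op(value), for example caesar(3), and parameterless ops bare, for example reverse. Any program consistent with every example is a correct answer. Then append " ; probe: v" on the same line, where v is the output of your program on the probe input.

reverse | swapcase ; probe: "WBTSG"

Check, running the answer program on each example:
  "aojkrc" -> "crkjoa" -> "CRKJOA"
  "epgzazoizbpm" -> "mpbziozazgpe" -> "MPBZIOZAZGPE"
  "rzel" -> "lezr" -> "LEZR"
  "bbpxfxuqmtow" -> "wotmquxfxpbb" -> "WOTMQUXFXPBB"
  "nttwtw" -> "wtwttn" -> "WTWTTN"
  probe: "gstbw" -> "wbtsg" -> "WBTSG"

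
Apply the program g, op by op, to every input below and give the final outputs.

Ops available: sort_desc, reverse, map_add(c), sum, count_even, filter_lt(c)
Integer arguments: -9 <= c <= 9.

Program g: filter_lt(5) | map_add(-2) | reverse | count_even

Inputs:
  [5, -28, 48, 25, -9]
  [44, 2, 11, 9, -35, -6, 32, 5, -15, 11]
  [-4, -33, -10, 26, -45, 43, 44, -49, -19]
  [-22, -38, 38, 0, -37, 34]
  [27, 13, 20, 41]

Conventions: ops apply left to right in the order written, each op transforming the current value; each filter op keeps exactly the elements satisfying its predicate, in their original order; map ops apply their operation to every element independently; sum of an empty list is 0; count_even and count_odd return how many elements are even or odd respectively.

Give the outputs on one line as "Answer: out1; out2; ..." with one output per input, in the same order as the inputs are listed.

Execution, op by op:
  [5, -28, 48, 25, -9] -> [-28, -9] -> [-30, -11] -> [-11, -30] -> 1
  [44, 2, 11, 9, -35, -6, 32, 5, -15, 11] -> [2, -35, -6, -15] -> [0, -37, -8, -17] -> [-17, -8, -37, 0] -> 2
  [-4, -33, -10, 26, -45, 43, 44, -49, -19] -> [-4, -33, -10, -45, -49, -19] -> [-6, -35, -12, -47, -51, -21] -> [-21, -51, -47, -12, -35, -6] -> 2
  [-22, -38, 38, 0, -37, 34] -> [-22, -38, 0, -37] -> [-24, -40, -2, -39] -> [-39, -2, -40, -24] -> 3
  [27, 13, 20, 41] -> [] -> [] -> [] -> 0

1; 2; 2; 3; 0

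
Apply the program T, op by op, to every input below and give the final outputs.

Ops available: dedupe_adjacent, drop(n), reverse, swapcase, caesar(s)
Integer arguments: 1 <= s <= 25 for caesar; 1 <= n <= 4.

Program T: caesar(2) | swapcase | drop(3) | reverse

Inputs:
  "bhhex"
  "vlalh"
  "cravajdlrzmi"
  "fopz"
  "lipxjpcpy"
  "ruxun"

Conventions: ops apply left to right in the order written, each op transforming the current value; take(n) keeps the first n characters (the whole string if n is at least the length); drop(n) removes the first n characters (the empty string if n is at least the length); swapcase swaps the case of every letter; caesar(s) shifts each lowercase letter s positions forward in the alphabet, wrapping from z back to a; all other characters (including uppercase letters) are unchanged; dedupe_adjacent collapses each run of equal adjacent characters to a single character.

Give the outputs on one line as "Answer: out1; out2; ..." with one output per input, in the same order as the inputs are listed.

Execution, op by op:
  "bhhex" -> "djjgz" -> "DJJGZ" -> "GZ" -> "ZG"
  "vlalh" -> "xncnj" -> "XNCNJ" -> "NJ" -> "JN"
  "cravajdlrzmi" -> "etcxclfntbok" -> "ETCXCLFNTBOK" -> "XCLFNTBOK" -> "KOBTNFLCX"
  "fopz" -> "hqrb" -> "HQRB" -> "B" -> "B"
  "lipxjpcpy" -> "nkrzlrera" -> "NKRZLRERA" -> "ZLRERA" -> "ARERLZ"
  "ruxun" -> "twzwp" -> "TWZWP" -> "WP" -> "PW"

"ZG"; "JN"; "KOBTNFLCX"; "B"; "ARERLZ"; "PW"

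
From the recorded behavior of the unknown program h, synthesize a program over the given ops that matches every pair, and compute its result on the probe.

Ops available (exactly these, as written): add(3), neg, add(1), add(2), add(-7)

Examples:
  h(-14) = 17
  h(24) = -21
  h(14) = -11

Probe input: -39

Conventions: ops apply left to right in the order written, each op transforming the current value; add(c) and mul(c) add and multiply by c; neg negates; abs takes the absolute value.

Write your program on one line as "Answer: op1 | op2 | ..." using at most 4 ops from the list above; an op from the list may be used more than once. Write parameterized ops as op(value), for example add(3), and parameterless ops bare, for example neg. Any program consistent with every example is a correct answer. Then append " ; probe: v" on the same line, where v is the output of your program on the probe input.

neg | add(2) | add(1) ; probe: 42

Check, running the answer program on each example:
  -14 -> 14 -> 16 -> 17
  24 -> -24 -> -22 -> -21
  14 -> -14 -> -12 -> -11
  probe: -39 -> 39 -> 41 -> 42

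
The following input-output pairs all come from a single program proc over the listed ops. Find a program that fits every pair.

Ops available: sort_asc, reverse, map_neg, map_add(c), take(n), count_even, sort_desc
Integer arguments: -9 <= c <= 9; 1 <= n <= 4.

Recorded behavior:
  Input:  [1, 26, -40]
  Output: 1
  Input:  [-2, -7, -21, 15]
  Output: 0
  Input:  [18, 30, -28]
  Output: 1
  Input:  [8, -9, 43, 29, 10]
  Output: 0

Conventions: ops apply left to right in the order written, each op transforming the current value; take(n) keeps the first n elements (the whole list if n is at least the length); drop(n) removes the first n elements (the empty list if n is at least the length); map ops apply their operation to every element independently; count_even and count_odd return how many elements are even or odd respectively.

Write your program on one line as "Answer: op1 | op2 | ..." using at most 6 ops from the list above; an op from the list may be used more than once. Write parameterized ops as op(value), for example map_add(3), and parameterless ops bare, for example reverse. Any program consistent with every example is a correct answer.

map_add(-3) | sort_desc | map_neg | map_add(7) | take(1) | count_even

Check, running the answer program on each example:
  [1, 26, -40] -> [-2, 23, -43] -> [23, -2, -43] -> [-23, 2, 43] -> [-16, 9, 50] -> [-16] -> 1
  [-2, -7, -21, 15] -> [-5, -10, -24, 12] -> [12, -5, -10, -24] -> [-12, 5, 10, 24] -> [-5, 12, 17, 31] -> [-5] -> 0
  [18, 30, -28] -> [15, 27, -31] -> [27, 15, -31] -> [-27, -15, 31] -> [-20, -8, 38] -> [-20] -> 1
  [8, -9, 43, 29, 10] -> [5, -12, 40, 26, 7] -> [40, 26, 7, 5, -12] -> [-40, -26, -7, -5, 12] -> [-33, -19, 0, 2, 19] -> [-33] -> 0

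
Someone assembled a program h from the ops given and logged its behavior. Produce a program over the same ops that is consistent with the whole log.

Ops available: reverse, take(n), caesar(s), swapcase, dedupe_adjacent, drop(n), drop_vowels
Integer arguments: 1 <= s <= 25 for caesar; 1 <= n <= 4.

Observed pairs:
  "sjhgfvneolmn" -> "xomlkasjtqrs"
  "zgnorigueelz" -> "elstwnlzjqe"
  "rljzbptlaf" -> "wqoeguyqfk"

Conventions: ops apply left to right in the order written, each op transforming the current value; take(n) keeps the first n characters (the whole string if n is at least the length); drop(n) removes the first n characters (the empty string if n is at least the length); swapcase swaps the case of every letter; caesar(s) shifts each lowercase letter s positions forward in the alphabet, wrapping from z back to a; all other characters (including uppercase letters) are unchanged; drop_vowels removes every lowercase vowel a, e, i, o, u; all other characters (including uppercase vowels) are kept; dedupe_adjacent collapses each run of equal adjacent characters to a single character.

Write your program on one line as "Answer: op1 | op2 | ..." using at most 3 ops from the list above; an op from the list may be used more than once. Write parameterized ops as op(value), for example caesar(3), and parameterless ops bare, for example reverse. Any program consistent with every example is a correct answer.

dedupe_adjacent | caesar(5)

Check, running the answer program on each example:
  "sjhgfvneolmn" -> "sjhgfvneolmn" -> "xomlkasjtqrs"
  "zgnorigueelz" -> "zgnoriguelz" -> "elstwnlzjqe"
  "rljzbptlaf" -> "rljzbptlaf" -> "wqoeguyqfk"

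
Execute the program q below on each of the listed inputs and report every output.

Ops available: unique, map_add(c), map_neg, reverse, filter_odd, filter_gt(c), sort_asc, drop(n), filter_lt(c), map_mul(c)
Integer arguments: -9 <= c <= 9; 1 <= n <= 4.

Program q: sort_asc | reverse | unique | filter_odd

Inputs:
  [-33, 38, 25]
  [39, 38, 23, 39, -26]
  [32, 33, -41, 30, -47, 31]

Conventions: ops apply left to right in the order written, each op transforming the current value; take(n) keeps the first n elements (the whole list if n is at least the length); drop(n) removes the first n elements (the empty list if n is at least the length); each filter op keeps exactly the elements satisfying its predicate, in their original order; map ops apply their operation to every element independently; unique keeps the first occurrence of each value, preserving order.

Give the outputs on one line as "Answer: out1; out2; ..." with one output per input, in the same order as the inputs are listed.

[25, -33]; [39, 23]; [33, 31, -41, -47]

Execution, op by op:
  [-33, 38, 25] -> [-33, 25, 38] -> [38, 25, -33] -> [38, 25, -33] -> [25, -33]
  [39, 38, 23, 39, -26] -> [-26, 23, 38, 39, 39] -> [39, 39, 38, 23, -26] -> [39, 38, 23, -26] -> [39, 23]
  [32, 33, -41, 30, -47, 31] -> [-47, -41, 30, 31, 32, 33] -> [33, 32, 31, 30, -41, -47] -> [33, 32, 31, 30, -41, -47] -> [33, 31, -41, -47]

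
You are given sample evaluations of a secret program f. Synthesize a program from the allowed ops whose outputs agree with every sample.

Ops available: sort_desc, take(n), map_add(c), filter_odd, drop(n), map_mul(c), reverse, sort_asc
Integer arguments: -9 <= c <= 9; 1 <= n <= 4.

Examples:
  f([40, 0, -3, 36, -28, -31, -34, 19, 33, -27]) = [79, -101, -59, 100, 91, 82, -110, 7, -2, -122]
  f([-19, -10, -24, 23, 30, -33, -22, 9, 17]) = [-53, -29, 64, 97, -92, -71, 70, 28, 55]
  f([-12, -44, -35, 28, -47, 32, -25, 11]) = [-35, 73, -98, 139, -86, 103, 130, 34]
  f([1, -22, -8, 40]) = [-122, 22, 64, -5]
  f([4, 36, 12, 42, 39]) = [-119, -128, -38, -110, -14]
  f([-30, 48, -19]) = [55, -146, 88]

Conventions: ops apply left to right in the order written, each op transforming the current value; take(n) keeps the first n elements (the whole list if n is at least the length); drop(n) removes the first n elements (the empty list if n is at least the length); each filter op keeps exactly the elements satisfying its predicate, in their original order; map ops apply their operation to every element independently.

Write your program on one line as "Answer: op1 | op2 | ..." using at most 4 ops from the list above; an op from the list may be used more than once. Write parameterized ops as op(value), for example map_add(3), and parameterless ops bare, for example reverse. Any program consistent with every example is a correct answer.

map_mul(-3) | reverse | map_add(-2)

Check, running the answer program on each example:
  [40, 0, -3, 36, -28, -31, -34, 19, 33, -27] -> [-120, 0, 9, -108, 84, 93, 102, -57, -99, 81] -> [81, -99, -57, 102, 93, 84, -108, 9, 0, -120] -> [79, -101, -59, 100, 91, 82, -110, 7, -2, -122]
  [-19, -10, -24, 23, 30, -33, -22, 9, 17] -> [57, 30, 72, -69, -90, 99, 66, -27, -51] -> [-51, -27, 66, 99, -90, -69, 72, 30, 57] -> [-53, -29, 64, 97, -92, -71, 70, 28, 55]
  [-12, -44, -35, 28, -47, 32, -25, 11] -> [36, 132, 105, -84, 141, -96, 75, -33] -> [-33, 75, -96, 141, -84, 105, 132, 36] -> [-35, 73, -98, 139, -86, 103, 130, 34]
  [1, -22, -8, 40] -> [-3, 66, 24, -120] -> [-120, 24, 66, -3] -> [-122, 22, 64, -5]
  [4, 36, 12, 42, 39] -> [-12, -108, -36, -126, -117] -> [-117, -126, -36, -108, -12] -> [-119, -128, -38, -110, -14]
  [-30, 48, -19] -> [90, -144, 57] -> [57, -144, 90] -> [55, -146, 88]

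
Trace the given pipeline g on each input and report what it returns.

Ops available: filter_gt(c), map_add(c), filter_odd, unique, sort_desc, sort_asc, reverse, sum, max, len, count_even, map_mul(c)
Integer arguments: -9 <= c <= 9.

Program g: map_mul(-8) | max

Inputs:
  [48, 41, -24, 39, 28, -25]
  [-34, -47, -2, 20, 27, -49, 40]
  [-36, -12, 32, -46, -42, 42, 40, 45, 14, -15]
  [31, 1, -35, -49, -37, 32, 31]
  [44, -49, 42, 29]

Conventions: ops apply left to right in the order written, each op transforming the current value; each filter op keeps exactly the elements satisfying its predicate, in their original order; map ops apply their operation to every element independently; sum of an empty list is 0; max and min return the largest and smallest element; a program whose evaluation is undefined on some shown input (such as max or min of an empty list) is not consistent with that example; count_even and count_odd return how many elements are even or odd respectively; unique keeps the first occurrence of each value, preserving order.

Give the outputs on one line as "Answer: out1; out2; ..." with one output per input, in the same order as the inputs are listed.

200; 392; 368; 392; 392

Execution, op by op:
  [48, 41, -24, 39, 28, -25] -> [-384, -328, 192, -312, -224, 200] -> 200
  [-34, -47, -2, 20, 27, -49, 40] -> [272, 376, 16, -160, -216, 392, -320] -> 392
  [-36, -12, 32, -46, -42, 42, 40, 45, 14, -15] -> [288, 96, -256, 368, 336, -336, -320, -360, -112, 120] -> 368
  [31, 1, -35, -49, -37, 32, 31] -> [-248, -8, 280, 392, 296, -256, -248] -> 392
  [44, -49, 42, 29] -> [-352, 392, -336, -232] -> 392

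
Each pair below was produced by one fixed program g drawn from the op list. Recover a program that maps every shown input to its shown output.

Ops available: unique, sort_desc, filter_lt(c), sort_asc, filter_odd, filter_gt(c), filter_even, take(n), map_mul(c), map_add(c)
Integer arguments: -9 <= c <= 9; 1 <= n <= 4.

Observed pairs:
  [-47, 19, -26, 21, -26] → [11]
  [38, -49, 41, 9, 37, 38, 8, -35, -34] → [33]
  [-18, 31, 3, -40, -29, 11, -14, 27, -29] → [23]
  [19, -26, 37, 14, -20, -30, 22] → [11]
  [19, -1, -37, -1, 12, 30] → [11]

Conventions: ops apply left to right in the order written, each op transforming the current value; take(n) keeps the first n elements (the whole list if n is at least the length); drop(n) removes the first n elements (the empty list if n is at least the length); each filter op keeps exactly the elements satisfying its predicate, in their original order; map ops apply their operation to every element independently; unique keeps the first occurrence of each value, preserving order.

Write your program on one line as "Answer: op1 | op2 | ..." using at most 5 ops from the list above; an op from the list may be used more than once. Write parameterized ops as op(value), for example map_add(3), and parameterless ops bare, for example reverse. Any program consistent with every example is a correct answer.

filter_odd | filter_gt(3) | map_add(-8) | take(1)

Check, running the answer program on each example:
  [-47, 19, -26, 21, -26] -> [-47, 19, 21] -> [19, 21] -> [11, 13] -> [11]
  [38, -49, 41, 9, 37, 38, 8, -35, -34] -> [-49, 41, 9, 37, -35] -> [41, 9, 37] -> [33, 1, 29] -> [33]
  [-18, 31, 3, -40, -29, 11, -14, 27, -29] -> [31, 3, -29, 11, 27, -29] -> [31, 11, 27] -> [23, 3, 19] -> [23]
  [19, -26, 37, 14, -20, -30, 22] -> [19, 37] -> [19, 37] -> [11, 29] -> [11]
  [19, -1, -37, -1, 12, 30] -> [19, -1, -37, -1] -> [19] -> [11] -> [11]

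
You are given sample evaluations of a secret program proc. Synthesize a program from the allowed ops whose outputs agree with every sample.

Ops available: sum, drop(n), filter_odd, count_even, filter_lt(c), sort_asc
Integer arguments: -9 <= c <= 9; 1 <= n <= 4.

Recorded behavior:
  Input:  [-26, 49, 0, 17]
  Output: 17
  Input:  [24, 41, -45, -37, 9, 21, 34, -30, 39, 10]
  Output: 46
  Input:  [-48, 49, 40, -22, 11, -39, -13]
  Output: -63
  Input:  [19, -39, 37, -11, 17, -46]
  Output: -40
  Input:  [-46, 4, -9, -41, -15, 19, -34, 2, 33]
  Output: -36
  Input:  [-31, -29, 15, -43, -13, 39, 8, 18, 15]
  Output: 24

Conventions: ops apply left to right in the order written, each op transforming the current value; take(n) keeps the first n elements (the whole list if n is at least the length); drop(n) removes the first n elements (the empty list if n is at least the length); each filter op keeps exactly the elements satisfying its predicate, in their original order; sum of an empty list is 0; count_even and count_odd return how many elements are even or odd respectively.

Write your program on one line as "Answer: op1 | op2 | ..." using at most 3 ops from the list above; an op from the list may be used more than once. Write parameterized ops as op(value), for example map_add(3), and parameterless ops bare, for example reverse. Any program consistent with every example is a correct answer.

drop(3) | sum

Check, running the answer program on each example:
  [-26, 49, 0, 17] -> [17] -> 17
  [24, 41, -45, -37, 9, 21, 34, -30, 39, 10] -> [-37, 9, 21, 34, -30, 39, 10] -> 46
  [-48, 49, 40, -22, 11, -39, -13] -> [-22, 11, -39, -13] -> -63
  [19, -39, 37, -11, 17, -46] -> [-11, 17, -46] -> -40
  [-46, 4, -9, -41, -15, 19, -34, 2, 33] -> [-41, -15, 19, -34, 2, 33] -> -36
  [-31, -29, 15, -43, -13, 39, 8, 18, 15] -> [-43, -13, 39, 8, 18, 15] -> 24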